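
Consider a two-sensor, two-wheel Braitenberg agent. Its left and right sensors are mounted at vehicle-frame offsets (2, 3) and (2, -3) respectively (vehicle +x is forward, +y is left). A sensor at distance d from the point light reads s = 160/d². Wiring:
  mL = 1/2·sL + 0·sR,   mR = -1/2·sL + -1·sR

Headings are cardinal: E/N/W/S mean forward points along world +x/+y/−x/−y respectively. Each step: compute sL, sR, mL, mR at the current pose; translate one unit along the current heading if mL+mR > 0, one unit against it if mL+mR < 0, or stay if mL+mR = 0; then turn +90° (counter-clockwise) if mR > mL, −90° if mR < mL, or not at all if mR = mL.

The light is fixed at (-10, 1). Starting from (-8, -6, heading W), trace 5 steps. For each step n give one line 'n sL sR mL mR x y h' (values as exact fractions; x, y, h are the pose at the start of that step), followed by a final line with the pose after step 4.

n=0: pose=(-8,-6,W); sL=8/5, sR=10; mL=4/5, mR=-54/5; mL+mR=-10 → advance -1; mR−mL=-58/5 → turn -1·90°
n=1: pose=(-7,-6,N); sL=32/5, sR=160/61; mL=16/5, mR=-1776/305; mL+mR=-160/61 → advance -1; mR−mL=-2752/305 → turn -1·90°
n=2: pose=(-7,-7,E); sL=16/5, sR=80/73; mL=8/5, mR=-984/365; mL+mR=-80/73 → advance -1; mR−mL=-1568/365 → turn -1·90°
n=3: pose=(-8,-7,S); sL=32/25, sR=160/101; mL=16/25, mR=-5616/2525; mL+mR=-160/101 → advance -1; mR−mL=-7232/2525 → turn -1·90°
n=4: pose=(-8,-6,W); sL=8/5, sR=10; mL=4/5, mR=-54/5; mL+mR=-10 → advance -1; mR−mL=-58/5 → turn -1·90°

0 8/5 10 4/5 -54/5 -8 -6 W
1 32/5 160/61 16/5 -1776/305 -7 -6 N
2 16/5 80/73 8/5 -984/365 -7 -7 E
3 32/25 160/101 16/25 -5616/2525 -8 -7 S
4 8/5 10 4/5 -54/5 -8 -6 W
final -7 -6 N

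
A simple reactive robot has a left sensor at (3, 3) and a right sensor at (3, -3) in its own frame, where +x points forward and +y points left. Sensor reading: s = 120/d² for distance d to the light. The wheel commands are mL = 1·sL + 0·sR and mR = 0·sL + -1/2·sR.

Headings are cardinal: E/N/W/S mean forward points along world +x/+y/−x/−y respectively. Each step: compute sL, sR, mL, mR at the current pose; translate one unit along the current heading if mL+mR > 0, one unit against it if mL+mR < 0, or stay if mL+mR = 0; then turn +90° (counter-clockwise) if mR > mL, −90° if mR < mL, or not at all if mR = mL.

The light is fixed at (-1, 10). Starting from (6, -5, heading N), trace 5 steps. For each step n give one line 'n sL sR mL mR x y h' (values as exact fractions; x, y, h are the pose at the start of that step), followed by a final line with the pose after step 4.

0 3/4 30/61 3/4 -15/61 6 -5 N
1 120/221 120/389 120/221 -60/389 6 -4 E
2 12/41 60/157 12/41 -30/157 7 -4 S
3 120/349 120/169 120/349 -60/169 7 -5 W
4 2/3 5/12 2/3 -5/24 8 -5 N
final 8 -4 E

n=0: pose=(6,-5,N); sL=3/4, sR=30/61; mL=3/4, mR=-15/61; mL+mR=123/244 → advance +1; mR−mL=-243/244 → turn -1·90°
n=1: pose=(6,-4,E); sL=120/221, sR=120/389; mL=120/221, mR=-60/389; mL+mR=33420/85969 → advance +1; mR−mL=-59940/85969 → turn -1·90°
n=2: pose=(7,-4,S); sL=12/41, sR=60/157; mL=12/41, mR=-30/157; mL+mR=654/6437 → advance +1; mR−mL=-3114/6437 → turn -1·90°
n=3: pose=(7,-5,W); sL=120/349, sR=120/169; mL=120/349, mR=-60/169; mL+mR=-660/58981 → advance -1; mR−mL=-41220/58981 → turn -1·90°
n=4: pose=(8,-5,N); sL=2/3, sR=5/12; mL=2/3, mR=-5/24; mL+mR=11/24 → advance +1; mR−mL=-7/8 → turn -1·90°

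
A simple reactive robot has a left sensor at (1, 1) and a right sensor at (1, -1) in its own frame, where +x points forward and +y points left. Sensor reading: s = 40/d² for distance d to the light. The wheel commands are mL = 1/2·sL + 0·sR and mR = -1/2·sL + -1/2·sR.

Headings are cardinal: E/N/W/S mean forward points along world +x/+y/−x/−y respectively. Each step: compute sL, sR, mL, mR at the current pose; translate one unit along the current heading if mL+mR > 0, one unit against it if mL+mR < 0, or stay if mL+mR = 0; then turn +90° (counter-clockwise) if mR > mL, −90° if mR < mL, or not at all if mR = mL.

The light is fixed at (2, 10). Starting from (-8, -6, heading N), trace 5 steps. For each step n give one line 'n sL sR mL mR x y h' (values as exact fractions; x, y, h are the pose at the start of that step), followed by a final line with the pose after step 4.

n=0: pose=(-8,-6,N); sL=20/173, sR=20/153; mL=10/173, mR=-3260/26469; mL+mR=-10/153 → advance -1; mR−mL=-4790/26469 → turn -1·90°
n=1: pose=(-8,-7,E); sL=40/337, sR=8/81; mL=20/337, mR=-2968/27297; mL+mR=-4/81 → advance -1; mR−mL=-4588/27297 → turn -1·90°
n=2: pose=(-9,-7,S); sL=5/53, sR=10/117; mL=5/106, mR=-1115/12402; mL+mR=-5/117 → advance -1; mR−mL=-850/6201 → turn -1·90°
n=3: pose=(-9,-6,W); sL=40/433, sR=40/369; mL=20/433, mR=-16040/159777; mL+mR=-20/369 → advance -1; mR−mL=-23420/159777 → turn -1·90°
n=4: pose=(-8,-6,N); sL=20/173, sR=20/153; mL=10/173, mR=-3260/26469; mL+mR=-10/153 → advance -1; mR−mL=-4790/26469 → turn -1·90°

0 20/173 20/153 10/173 -3260/26469 -8 -6 N
1 40/337 8/81 20/337 -2968/27297 -8 -7 E
2 5/53 10/117 5/106 -1115/12402 -9 -7 S
3 40/433 40/369 20/433 -16040/159777 -9 -6 W
4 20/173 20/153 10/173 -3260/26469 -8 -6 N
final -8 -7 E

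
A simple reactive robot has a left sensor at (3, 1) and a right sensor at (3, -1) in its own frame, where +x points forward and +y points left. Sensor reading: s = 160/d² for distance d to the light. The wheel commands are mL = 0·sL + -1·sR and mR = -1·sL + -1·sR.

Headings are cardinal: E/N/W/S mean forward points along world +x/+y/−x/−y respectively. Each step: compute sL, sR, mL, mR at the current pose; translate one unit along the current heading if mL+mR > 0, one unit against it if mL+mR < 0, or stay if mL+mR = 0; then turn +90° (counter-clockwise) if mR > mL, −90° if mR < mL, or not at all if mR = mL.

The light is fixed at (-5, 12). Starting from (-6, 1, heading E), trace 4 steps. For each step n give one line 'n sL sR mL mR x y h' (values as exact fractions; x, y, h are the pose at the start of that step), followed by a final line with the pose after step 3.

n=0: pose=(-6,1,E); sL=20/13, sR=40/37; mL=-40/37, mR=-1260/481; mL+mR=-1780/481 → advance -1; mR−mL=-20/13 → turn -1·90°
n=1: pose=(-7,1,S); sL=160/197, sR=32/41; mL=-32/41, mR=-12864/8077; mL+mR=-19168/8077 → advance -1; mR−mL=-160/197 → turn -1·90°
n=2: pose=(-7,2,W); sL=80/73, sR=80/53; mL=-80/53, mR=-10080/3869; mL+mR=-15920/3869 → advance -1; mR−mL=-80/73 → turn -1·90°
n=3: pose=(-6,2,N); sL=160/53, sR=160/49; mL=-160/49, mR=-16320/2597; mL+mR=-24800/2597 → advance -1; mR−mL=-160/53 → turn -1·90°

0 20/13 40/37 -40/37 -1260/481 -6 1 E
1 160/197 32/41 -32/41 -12864/8077 -7 1 S
2 80/73 80/53 -80/53 -10080/3869 -7 2 W
3 160/53 160/49 -160/49 -16320/2597 -6 2 N
final -6 1 E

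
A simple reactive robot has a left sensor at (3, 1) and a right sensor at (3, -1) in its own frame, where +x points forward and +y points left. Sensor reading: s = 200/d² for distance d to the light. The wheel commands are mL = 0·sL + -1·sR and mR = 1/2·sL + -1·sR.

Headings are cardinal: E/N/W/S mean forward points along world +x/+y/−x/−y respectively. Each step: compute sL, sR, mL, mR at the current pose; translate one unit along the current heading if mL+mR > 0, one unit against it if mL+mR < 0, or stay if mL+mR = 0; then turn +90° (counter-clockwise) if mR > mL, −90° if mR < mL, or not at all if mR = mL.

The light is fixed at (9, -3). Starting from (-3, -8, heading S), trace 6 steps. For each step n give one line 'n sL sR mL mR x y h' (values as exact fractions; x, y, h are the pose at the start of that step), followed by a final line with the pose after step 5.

0 40/37 200/233 -200/233 -2740/8621 -3 -8 S
1 20/9 100/53 -100/53 -370/477 -3 -7 E
2 200/197 40/29 -40/29 -4980/5713 -4 -7 N
3 50/73 25/34 -25/34 -975/2482 -4 -8 W
4 40/37 200/233 -200/233 -2740/8621 -3 -8 S
5 20/9 100/53 -100/53 -370/477 -3 -7 E
final -4 -7 N

n=0: pose=(-3,-8,S); sL=40/37, sR=200/233; mL=-200/233, mR=-2740/8621; mL+mR=-10140/8621 → advance -1; mR−mL=20/37 → turn +1·90°
n=1: pose=(-3,-7,E); sL=20/9, sR=100/53; mL=-100/53, mR=-370/477; mL+mR=-1270/477 → advance -1; mR−mL=10/9 → turn +1·90°
n=2: pose=(-4,-7,N); sL=200/197, sR=40/29; mL=-40/29, mR=-4980/5713; mL+mR=-12860/5713 → advance -1; mR−mL=100/197 → turn +1·90°
n=3: pose=(-4,-8,W); sL=50/73, sR=25/34; mL=-25/34, mR=-975/2482; mL+mR=-1400/1241 → advance -1; mR−mL=25/73 → turn +1·90°
n=4: pose=(-3,-8,S); sL=40/37, sR=200/233; mL=-200/233, mR=-2740/8621; mL+mR=-10140/8621 → advance -1; mR−mL=20/37 → turn +1·90°
n=5: pose=(-3,-7,E); sL=20/9, sR=100/53; mL=-100/53, mR=-370/477; mL+mR=-1270/477 → advance -1; mR−mL=10/9 → turn +1·90°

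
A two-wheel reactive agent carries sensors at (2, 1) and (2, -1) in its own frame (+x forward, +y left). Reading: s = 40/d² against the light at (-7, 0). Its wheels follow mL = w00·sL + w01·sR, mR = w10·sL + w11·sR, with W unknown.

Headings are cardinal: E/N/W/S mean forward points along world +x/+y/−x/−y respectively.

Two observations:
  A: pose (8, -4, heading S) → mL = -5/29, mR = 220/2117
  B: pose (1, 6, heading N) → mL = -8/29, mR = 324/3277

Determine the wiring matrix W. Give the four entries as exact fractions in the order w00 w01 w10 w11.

obs A: pose=(8,-4,S) → sL=10/73, sR=5/29, mL=-5/29, mR=220/2117
obs B: pose=(1,6,N) → sL=40/113, sR=8/29, mL=-8/29, mR=324/3277
sensor matrix S = [[10/73, 5/29], [40/113, 8/29]]; det S = -5560/239221
solve [mL_A; mL_B] = S·[w00; w01] and [mR_A; mR_B] = S·[w10; w11]:
  w00 = 0, w01 = -1, w10 = -1/2, w11 = 1

0 -1 -1/2 1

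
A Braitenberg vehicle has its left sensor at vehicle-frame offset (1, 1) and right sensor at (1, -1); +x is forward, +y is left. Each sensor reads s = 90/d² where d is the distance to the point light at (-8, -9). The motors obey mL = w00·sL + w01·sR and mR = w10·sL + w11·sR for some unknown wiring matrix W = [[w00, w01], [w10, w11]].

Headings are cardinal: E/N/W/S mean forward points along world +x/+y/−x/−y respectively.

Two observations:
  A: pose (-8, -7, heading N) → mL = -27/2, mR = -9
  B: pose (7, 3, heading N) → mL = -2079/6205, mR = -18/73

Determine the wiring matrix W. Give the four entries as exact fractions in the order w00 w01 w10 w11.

-1/2 -1 -1 0

obs A: pose=(-8,-7,N) → sL=9, sR=9, mL=-27/2, mR=-9
obs B: pose=(7,3,N) → sL=18/73, sR=18/85, mL=-2079/6205, mR=-18/73
sensor matrix S = [[9, 9], [18/73, 18/85]]; det S = -1944/6205
solve [mL_A; mL_B] = S·[w00; w01] and [mR_A; mR_B] = S·[w10; w11]:
  w00 = -1/2, w01 = -1, w10 = -1, w11 = 0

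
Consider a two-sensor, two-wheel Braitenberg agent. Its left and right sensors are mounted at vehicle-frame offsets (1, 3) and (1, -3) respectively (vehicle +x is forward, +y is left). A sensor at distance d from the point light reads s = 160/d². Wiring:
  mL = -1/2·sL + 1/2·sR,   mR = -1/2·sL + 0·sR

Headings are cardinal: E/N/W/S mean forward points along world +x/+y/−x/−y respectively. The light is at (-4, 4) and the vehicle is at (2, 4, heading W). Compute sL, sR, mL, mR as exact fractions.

80/17 80/17 0 -40/17

left sensor world pos  = (1, 1); dL² = 34
right sensor world pos = (1, 7); dR² = 34
sL = 160/34 = 80/17
sR = 160/34 = 80/17
mL = -1/2·sL + 1/2·sR = 0
mR = -1/2·sL + 0·sR = -40/17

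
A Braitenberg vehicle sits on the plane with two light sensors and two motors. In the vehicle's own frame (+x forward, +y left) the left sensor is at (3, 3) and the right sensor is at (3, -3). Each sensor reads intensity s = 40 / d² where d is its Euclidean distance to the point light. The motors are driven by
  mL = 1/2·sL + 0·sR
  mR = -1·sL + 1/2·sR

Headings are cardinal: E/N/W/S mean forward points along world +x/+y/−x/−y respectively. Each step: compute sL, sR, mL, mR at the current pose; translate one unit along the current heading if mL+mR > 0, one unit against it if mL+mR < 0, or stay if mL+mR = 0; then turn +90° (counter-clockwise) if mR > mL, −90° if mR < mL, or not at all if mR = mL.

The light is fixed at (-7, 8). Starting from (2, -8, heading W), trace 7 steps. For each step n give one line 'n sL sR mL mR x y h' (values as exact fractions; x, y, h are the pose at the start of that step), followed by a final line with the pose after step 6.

0 40/397 8/41 20/397 -52/16277 2 -8 W
1 20/97 4/29 10/97 -386/2813 1 -8 N
2 40/317 40/521 20/317 -14500/165157 1 -9 E
3 2/25 5/52 1/25 -83/2600 0 -9 S
4 40/457 40/241 20/457 -500/110137 0 -10 W
5 20/117 20/153 10/117 -70/663 -1 -10 N
6 40/337 8/113 20/337 -3172/38081 -1 -11 E
final -2 -11 S

n=0: pose=(2,-8,W); sL=40/397, sR=8/41; mL=20/397, mR=-52/16277; mL+mR=768/16277 → advance +1; mR−mL=-872/16277 → turn -1·90°
n=1: pose=(1,-8,N); sL=20/97, sR=4/29; mL=10/97, mR=-386/2813; mL+mR=-96/2813 → advance -1; mR−mL=-676/2813 → turn -1·90°
n=2: pose=(1,-9,E); sL=40/317, sR=40/521; mL=20/317, mR=-14500/165157; mL+mR=-4080/165157 → advance -1; mR−mL=-24920/165157 → turn -1·90°
n=3: pose=(0,-9,S); sL=2/25, sR=5/52; mL=1/25, mR=-83/2600; mL+mR=21/2600 → advance +1; mR−mL=-187/2600 → turn -1·90°
n=4: pose=(0,-10,W); sL=40/457, sR=40/241; mL=20/457, mR=-500/110137; mL+mR=4320/110137 → advance +1; mR−mL=-5320/110137 → turn -1·90°
n=5: pose=(-1,-10,N); sL=20/117, sR=20/153; mL=10/117, mR=-70/663; mL+mR=-40/1989 → advance -1; mR−mL=-380/1989 → turn -1·90°
n=6: pose=(-1,-11,E); sL=40/337, sR=8/113; mL=20/337, mR=-3172/38081; mL+mR=-912/38081 → advance -1; mR−mL=-5432/38081 → turn -1·90°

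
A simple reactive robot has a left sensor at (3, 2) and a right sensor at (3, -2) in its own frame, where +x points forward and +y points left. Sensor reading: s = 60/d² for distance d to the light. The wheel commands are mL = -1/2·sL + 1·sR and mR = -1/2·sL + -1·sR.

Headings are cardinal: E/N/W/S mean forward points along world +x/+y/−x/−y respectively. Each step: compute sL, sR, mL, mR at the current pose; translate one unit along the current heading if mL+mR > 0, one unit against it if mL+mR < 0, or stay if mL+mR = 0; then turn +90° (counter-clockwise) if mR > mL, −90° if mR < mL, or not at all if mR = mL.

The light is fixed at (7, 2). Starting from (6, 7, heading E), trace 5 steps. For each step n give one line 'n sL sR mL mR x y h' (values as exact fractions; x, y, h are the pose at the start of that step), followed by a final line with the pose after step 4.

n=0: pose=(6,7,E); sL=60/53, sR=60/13; mL=2790/689, mR=-3570/689; mL+mR=-60/53 → advance -1; mR−mL=-120/13 → turn -1·90°
n=1: pose=(5,7,S); sL=15, sR=3; mL=-9/2, mR=-21/2; mL+mR=-15 → advance -1; mR−mL=-6 → turn -1·90°
n=2: pose=(5,8,W); sL=60/41, sR=60/89; mL=-210/3649, mR=-5130/3649; mL+mR=-60/41 → advance -1; mR−mL=-120/89 → turn -1·90°
n=3: pose=(6,8,N); sL=2/3, sR=30/41; mL=49/123, mR=-131/123; mL+mR=-2/3 → advance -1; mR−mL=-60/41 → turn -1·90°
n=4: pose=(6,7,E); sL=60/53, sR=60/13; mL=2790/689, mR=-3570/689; mL+mR=-60/53 → advance -1; mR−mL=-120/13 → turn -1·90°

0 60/53 60/13 2790/689 -3570/689 6 7 E
1 15 3 -9/2 -21/2 5 7 S
2 60/41 60/89 -210/3649 -5130/3649 5 8 W
3 2/3 30/41 49/123 -131/123 6 8 N
4 60/53 60/13 2790/689 -3570/689 6 7 E
final 5 7 S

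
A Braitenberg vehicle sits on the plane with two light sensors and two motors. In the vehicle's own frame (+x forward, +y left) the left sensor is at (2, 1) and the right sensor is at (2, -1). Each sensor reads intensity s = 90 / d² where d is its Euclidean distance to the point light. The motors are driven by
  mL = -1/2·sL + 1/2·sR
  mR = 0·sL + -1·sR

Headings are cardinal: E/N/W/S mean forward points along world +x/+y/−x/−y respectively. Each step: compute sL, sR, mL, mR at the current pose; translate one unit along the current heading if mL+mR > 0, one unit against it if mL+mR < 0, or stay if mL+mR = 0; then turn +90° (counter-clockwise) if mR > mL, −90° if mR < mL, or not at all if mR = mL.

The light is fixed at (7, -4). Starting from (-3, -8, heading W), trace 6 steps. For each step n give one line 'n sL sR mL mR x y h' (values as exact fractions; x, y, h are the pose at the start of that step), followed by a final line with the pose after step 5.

n=0: pose=(-3,-8,W); sL=90/169, sR=10/17; mL=80/2873, mR=-10/17; mL+mR=-1610/2873 → advance -1; mR−mL=-1770/2873 → turn -1·90°
n=1: pose=(-2,-8,N); sL=45/52, sR=45/34; mL=405/1768, mR=-45/34; mL+mR=-1935/1768 → advance -1; mR−mL=-2745/1768 → turn -1·90°
n=2: pose=(-2,-9,E); sL=18/13, sR=18/17; mL=-36/221, mR=-18/17; mL+mR=-270/221 → advance -1; mR−mL=-198/221 → turn -1·90°
n=3: pose=(-3,-9,S); sL=9/13, sR=9/17; mL=-18/221, mR=-9/17; mL+mR=-135/221 → advance -1; mR−mL=-99/221 → turn -1·90°
n=4: pose=(-3,-8,W); sL=90/169, sR=10/17; mL=80/2873, mR=-10/17; mL+mR=-1610/2873 → advance -1; mR−mL=-1770/2873 → turn -1·90°
n=5: pose=(-2,-8,N); sL=45/52, sR=45/34; mL=405/1768, mR=-45/34; mL+mR=-1935/1768 → advance -1; mR−mL=-2745/1768 → turn -1·90°

0 90/169 10/17 80/2873 -10/17 -3 -8 W
1 45/52 45/34 405/1768 -45/34 -2 -8 N
2 18/13 18/17 -36/221 -18/17 -2 -9 E
3 9/13 9/17 -18/221 -9/17 -3 -9 S
4 90/169 10/17 80/2873 -10/17 -3 -8 W
5 45/52 45/34 405/1768 -45/34 -2 -8 N
final -2 -9 E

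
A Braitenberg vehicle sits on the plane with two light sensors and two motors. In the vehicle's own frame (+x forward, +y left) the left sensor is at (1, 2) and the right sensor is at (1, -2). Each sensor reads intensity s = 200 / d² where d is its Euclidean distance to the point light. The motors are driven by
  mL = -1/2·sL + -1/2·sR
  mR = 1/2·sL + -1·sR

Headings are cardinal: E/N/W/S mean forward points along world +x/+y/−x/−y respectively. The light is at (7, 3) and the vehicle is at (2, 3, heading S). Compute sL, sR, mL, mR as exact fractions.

left sensor world pos  = (4, 2); dL² = 10
right sensor world pos = (0, 2); dR² = 50
sL = 200/10 = 20
sR = 200/50 = 4
mL = -1/2·sL + -1/2·sR = -12
mR = 1/2·sL + -1·sR = 6

20 4 -12 6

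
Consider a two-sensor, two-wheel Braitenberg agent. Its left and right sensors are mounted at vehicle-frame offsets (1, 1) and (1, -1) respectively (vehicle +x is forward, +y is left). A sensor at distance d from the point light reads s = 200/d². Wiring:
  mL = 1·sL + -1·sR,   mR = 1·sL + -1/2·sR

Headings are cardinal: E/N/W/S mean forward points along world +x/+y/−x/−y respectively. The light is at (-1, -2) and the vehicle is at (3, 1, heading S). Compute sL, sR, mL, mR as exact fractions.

200/29 200/13 -3200/377 -300/377

left sensor world pos  = (4, 0); dL² = 29
right sensor world pos = (2, 0); dR² = 13
sL = 200/29 = 200/29
sR = 200/13 = 200/13
mL = 1·sL + -1·sR = -3200/377
mR = 1·sL + -1/2·sR = -300/377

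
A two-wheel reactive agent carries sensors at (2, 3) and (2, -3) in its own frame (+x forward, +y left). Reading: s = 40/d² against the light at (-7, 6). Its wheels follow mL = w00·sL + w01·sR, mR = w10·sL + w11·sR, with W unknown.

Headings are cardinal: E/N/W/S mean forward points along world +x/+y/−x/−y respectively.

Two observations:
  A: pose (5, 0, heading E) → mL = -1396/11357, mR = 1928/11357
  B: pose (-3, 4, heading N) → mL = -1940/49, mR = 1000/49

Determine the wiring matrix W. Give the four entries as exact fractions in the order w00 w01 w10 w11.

-1 1/2 1/2 1/2

obs A: pose=(5,0,E) → sL=8/41, sR=40/277, mL=-1396/11357, mR=1928/11357
obs B: pose=(-3,4,N) → sL=40, sR=40/49, mL=-1940/49, mR=1000/49
sensor matrix S = [[8/41, 40/277], [40, 40/49]]; det S = -3125760/556493
solve [mL_A; mL_B] = S·[w00; w01] and [mR_A; mR_B] = S·[w10; w11]:
  w00 = -1, w01 = 1/2, w10 = 1/2, w11 = 1/2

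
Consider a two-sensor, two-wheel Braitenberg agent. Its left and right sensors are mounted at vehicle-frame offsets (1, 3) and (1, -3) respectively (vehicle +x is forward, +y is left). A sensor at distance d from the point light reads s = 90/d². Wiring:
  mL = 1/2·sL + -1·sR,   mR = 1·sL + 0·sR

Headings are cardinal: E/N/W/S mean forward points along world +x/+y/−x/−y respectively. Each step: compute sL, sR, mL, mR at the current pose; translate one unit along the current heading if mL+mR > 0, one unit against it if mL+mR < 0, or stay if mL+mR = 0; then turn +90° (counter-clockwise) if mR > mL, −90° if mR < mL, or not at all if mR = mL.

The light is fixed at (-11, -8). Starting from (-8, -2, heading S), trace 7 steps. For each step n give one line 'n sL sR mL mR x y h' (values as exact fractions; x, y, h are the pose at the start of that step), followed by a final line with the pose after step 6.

n=0: pose=(-8,-2,S); sL=90/61, sR=18/5; mL=-873/305, mR=90/61; mL+mR=-423/305 → advance -1; mR−mL=1323/305 → turn +1·90°
n=1: pose=(-8,-1,E); sL=45/58, sR=45/16; mL=-1125/464, mR=45/58; mL+mR=-765/464 → advance -1; mR−mL=1485/464 → turn +1·90°
n=2: pose=(-9,-1,N); sL=18/13, sR=90/89; mL=-369/1157, mR=18/13; mL+mR=1233/1157 → advance +1; mR−mL=1971/1157 → turn +1·90°
n=3: pose=(-9,0,W); sL=45/13, sR=45/61; mL=1575/1586, mR=45/13; mL+mR=7065/1586 → advance +1; mR−mL=3915/1586 → turn +1·90°
n=4: pose=(-10,0,S); sL=18/13, sR=90/53; mL=-693/689, mR=18/13; mL+mR=261/689 → advance +1; mR−mL=1647/689 → turn +1·90°
n=5: pose=(-10,-1,E); sL=45/52, sR=9/2; mL=-423/104, mR=45/52; mL+mR=-333/104 → advance -1; mR−mL=513/104 → turn +1·90°
n=6: pose=(-11,-1,N); sL=90/73, sR=90/73; mL=-45/73, mR=90/73; mL+mR=45/73 → advance +1; mR−mL=135/73 → turn +1·90°

0 90/61 18/5 -873/305 90/61 -8 -2 S
1 45/58 45/16 -1125/464 45/58 -8 -1 E
2 18/13 90/89 -369/1157 18/13 -9 -1 N
3 45/13 45/61 1575/1586 45/13 -9 0 W
4 18/13 90/53 -693/689 18/13 -10 0 S
5 45/52 9/2 -423/104 45/52 -10 -1 E
6 90/73 90/73 -45/73 90/73 -11 -1 N
final -11 0 W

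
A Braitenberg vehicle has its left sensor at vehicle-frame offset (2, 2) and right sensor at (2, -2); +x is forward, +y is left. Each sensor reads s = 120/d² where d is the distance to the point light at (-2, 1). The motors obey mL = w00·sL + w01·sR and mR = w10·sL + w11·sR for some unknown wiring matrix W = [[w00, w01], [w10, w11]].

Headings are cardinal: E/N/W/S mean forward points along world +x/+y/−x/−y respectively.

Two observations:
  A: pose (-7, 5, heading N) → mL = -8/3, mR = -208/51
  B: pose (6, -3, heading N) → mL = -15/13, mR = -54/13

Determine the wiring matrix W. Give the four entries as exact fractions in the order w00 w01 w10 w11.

obs A: pose=(-7,5,N) → sL=24/17, sR=8/3, mL=-8/3, mR=-208/51
obs B: pose=(6,-3,N) → sL=3, sR=15/13, mL=-15/13, mR=-54/13
sensor matrix S = [[24/17, 8/3], [3, 15/13]]; det S = -1408/221
solve [mL_A; mL_B] = S·[w00; w01] and [mR_A; mR_B] = S·[w10; w11]:
  w00 = 0, w01 = -1, w10 = -1, w11 = -1

0 -1 -1 -1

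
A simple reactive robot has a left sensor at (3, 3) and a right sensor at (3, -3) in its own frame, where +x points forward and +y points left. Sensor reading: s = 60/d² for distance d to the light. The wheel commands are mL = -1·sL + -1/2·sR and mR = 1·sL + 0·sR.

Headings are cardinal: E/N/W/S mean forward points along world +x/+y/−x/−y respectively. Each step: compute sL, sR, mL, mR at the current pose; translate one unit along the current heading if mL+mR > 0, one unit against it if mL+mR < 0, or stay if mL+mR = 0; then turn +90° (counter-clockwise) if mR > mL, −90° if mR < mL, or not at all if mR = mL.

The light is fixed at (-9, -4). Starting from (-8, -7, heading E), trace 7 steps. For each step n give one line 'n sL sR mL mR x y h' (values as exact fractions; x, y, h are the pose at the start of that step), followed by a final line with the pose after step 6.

n=0: pose=(-8,-7,E); sL=15/4, sR=15/13; mL=-225/52, mR=15/4; mL+mR=-15/26 → advance -1; mR−mL=105/13 → turn +1·90°
n=1: pose=(-9,-7,N); sL=20/3, sR=20/3; mL=-10, mR=20/3; mL+mR=-10/3 → advance -1; mR−mL=50/3 → turn +1·90°
n=2: pose=(-9,-8,W); sL=30/29, sR=6; mL=-117/29, mR=30/29; mL+mR=-3 → advance -1; mR−mL=147/29 → turn +1·90°
n=3: pose=(-8,-8,S); sL=12/13, sR=60/53; mL=-1026/689, mR=12/13; mL+mR=-30/53 → advance -1; mR−mL=1662/689 → turn +1·90°
n=4: pose=(-8,-7,E); sL=15/4, sR=15/13; mL=-225/52, mR=15/4; mL+mR=-15/26 → advance -1; mR−mL=105/13 → turn +1·90°
n=5: pose=(-9,-7,N); sL=20/3, sR=20/3; mL=-10, mR=20/3; mL+mR=-10/3 → advance -1; mR−mL=50/3 → turn +1·90°
n=6: pose=(-9,-8,W); sL=30/29, sR=6; mL=-117/29, mR=30/29; mL+mR=-3 → advance -1; mR−mL=147/29 → turn +1·90°

0 15/4 15/13 -225/52 15/4 -8 -7 E
1 20/3 20/3 -10 20/3 -9 -7 N
2 30/29 6 -117/29 30/29 -9 -8 W
3 12/13 60/53 -1026/689 12/13 -8 -8 S
4 15/4 15/13 -225/52 15/4 -8 -7 E
5 20/3 20/3 -10 20/3 -9 -7 N
6 30/29 6 -117/29 30/29 -9 -8 W
final -8 -8 S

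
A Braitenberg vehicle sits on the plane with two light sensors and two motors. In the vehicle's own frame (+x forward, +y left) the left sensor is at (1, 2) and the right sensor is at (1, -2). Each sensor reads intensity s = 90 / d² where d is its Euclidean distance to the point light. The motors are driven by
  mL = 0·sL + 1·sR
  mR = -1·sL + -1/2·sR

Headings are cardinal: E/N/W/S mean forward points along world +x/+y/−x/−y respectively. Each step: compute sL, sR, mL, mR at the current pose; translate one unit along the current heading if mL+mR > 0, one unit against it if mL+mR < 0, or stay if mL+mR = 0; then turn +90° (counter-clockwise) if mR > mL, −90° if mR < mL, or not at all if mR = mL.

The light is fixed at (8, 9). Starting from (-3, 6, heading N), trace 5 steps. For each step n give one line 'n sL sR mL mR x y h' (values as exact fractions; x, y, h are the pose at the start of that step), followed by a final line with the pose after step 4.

n=0: pose=(-3,6,N); sL=90/173, sR=18/17; mL=18/17, mR=-3087/2941; mL+mR=27/2941 → advance +1; mR−mL=-6201/2941 → turn -1·90°
n=1: pose=(-3,7,E); sL=9/10, sR=45/58; mL=45/58, mR=-747/580; mL+mR=-297/580 → advance -1; mR−mL=-1197/580 → turn -1·90°
n=2: pose=(-4,7,S); sL=90/109, sR=18/41; mL=18/41, mR=-4671/4469; mL+mR=-2709/4469 → advance -1; mR−mL=-6633/4469 → turn -1·90°
n=3: pose=(-4,8,W); sL=45/89, sR=9/17; mL=9/17, mR=-2331/3026; mL+mR=-729/3026 → advance -1; mR−mL=-3933/3026 → turn -1·90°
n=4: pose=(-3,8,N); sL=90/169, sR=10/9; mL=10/9, mR=-1655/1521; mL+mR=35/1521 → advance +1; mR−mL=-1115/507 → turn -1·90°

0 90/173 18/17 18/17 -3087/2941 -3 6 N
1 9/10 45/58 45/58 -747/580 -3 7 E
2 90/109 18/41 18/41 -4671/4469 -4 7 S
3 45/89 9/17 9/17 -2331/3026 -4 8 W
4 90/169 10/9 10/9 -1655/1521 -3 8 N
final -3 9 E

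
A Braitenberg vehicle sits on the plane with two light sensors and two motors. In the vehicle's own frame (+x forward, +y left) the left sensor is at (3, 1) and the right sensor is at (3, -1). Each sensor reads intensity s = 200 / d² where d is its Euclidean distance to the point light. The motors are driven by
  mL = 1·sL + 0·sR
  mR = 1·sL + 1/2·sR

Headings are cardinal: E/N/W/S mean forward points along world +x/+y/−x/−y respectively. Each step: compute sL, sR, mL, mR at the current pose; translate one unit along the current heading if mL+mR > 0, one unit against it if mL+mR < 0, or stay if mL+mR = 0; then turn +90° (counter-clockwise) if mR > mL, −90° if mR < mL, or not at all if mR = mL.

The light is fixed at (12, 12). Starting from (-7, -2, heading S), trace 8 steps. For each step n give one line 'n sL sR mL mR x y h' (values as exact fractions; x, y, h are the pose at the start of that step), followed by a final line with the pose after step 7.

n=0: pose=(-7,-2,S); sL=200/613, sR=200/689; mL=200/613, mR=199100/422357; mL+mR=336900/422357 → advance +1; mR−mL=100/689 → turn +1·90°
n=1: pose=(-7,-3,E); sL=50/113, sR=25/64; mL=50/113, mR=9225/14464; mL+mR=15625/14464 → advance +1; mR−mL=25/128 → turn +1·90°
n=2: pose=(-6,-3,N); sL=40/101, sR=200/433; mL=40/101, mR=27420/43733; mL+mR=44740/43733 → advance +1; mR−mL=100/433 → turn +1·90°
n=3: pose=(-6,-2,W); sL=100/333, sR=20/61; mL=100/333, mR=9430/20313; mL+mR=15530/20313 → advance +1; mR−mL=10/61 → turn +1·90°
n=4: pose=(-7,-2,S); sL=200/613, sR=200/689; mL=200/613, mR=199100/422357; mL+mR=336900/422357 → advance +1; mR−mL=100/689 → turn +1·90°
n=5: pose=(-7,-3,E); sL=50/113, sR=25/64; mL=50/113, mR=9225/14464; mL+mR=15625/14464 → advance +1; mR−mL=25/128 → turn +1·90°
n=6: pose=(-6,-3,N); sL=40/101, sR=200/433; mL=40/101, mR=27420/43733; mL+mR=44740/43733 → advance +1; mR−mL=100/433 → turn +1·90°
n=7: pose=(-6,-2,W); sL=100/333, sR=20/61; mL=100/333, mR=9430/20313; mL+mR=15530/20313 → advance +1; mR−mL=10/61 → turn +1·90°

0 200/613 200/689 200/613 199100/422357 -7 -2 S
1 50/113 25/64 50/113 9225/14464 -7 -3 E
2 40/101 200/433 40/101 27420/43733 -6 -3 N
3 100/333 20/61 100/333 9430/20313 -6 -2 W
4 200/613 200/689 200/613 199100/422357 -7 -2 S
5 50/113 25/64 50/113 9225/14464 -7 -3 E
6 40/101 200/433 40/101 27420/43733 -6 -3 N
7 100/333 20/61 100/333 9430/20313 -6 -2 W
final -7 -2 S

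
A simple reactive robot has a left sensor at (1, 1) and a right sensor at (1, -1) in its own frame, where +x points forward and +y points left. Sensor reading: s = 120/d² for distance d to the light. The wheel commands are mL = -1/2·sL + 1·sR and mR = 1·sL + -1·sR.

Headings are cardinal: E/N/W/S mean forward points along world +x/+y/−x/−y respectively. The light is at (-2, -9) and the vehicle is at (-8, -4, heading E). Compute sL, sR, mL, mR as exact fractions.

120/61 120/41 4860/2501 -2400/2501

left sensor world pos  = (-7, -3); dL² = 61
right sensor world pos = (-7, -5); dR² = 41
sL = 120/61 = 120/61
sR = 120/41 = 120/41
mL = -1/2·sL + 1·sR = 4860/2501
mR = 1·sL + -1·sR = -2400/2501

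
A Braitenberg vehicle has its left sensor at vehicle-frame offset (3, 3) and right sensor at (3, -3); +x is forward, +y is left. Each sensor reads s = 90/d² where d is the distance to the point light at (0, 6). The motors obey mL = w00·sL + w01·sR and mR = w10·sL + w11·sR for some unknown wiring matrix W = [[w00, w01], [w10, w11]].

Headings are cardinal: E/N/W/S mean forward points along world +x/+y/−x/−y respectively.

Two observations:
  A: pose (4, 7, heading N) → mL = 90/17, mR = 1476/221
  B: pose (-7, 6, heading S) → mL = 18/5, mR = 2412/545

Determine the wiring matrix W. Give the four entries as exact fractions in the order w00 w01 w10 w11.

1 0 1 1

obs A: pose=(4,7,N) → sL=90/17, sR=18/13, mL=90/17, mR=1476/221
obs B: pose=(-7,6,S) → sL=18/5, sR=90/109, mL=18/5, mR=2412/545
sensor matrix S = [[90/17, 18/13], [18/5, 90/109]]; det S = -73872/120445
solve [mL_A; mL_B] = S·[w00; w01] and [mR_A; mR_B] = S·[w10; w11]:
  w00 = 1, w01 = 0, w10 = 1, w11 = 1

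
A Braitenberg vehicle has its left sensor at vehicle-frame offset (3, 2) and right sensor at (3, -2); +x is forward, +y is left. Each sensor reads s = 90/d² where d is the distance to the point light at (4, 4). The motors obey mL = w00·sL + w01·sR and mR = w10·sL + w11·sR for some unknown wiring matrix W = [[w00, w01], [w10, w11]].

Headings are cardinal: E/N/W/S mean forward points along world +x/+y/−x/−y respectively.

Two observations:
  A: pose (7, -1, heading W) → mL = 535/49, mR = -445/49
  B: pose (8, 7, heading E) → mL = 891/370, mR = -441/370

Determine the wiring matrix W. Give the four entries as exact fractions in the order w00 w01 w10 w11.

1/2 1 1/2 -1

obs A: pose=(7,-1,W) → sL=90/49, sR=10, mL=535/49, mR=-445/49
obs B: pose=(8,7,E) → sL=45/37, sR=9/5, mL=891/370, mR=-441/370
sensor matrix S = [[90/49, 10], [45/37, 9/5]]; det S = -16056/1813
solve [mL_A; mL_B] = S·[w00; w01] and [mR_A; mR_B] = S·[w10; w11]:
  w00 = 1/2, w01 = 1, w10 = 1/2, w11 = -1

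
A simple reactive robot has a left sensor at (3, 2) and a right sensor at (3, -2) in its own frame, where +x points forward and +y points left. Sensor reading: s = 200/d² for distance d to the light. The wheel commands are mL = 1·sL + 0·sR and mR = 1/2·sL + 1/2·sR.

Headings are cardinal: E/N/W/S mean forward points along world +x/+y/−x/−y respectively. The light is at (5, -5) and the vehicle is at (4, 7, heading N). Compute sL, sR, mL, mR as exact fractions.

left sensor world pos  = (2, 10); dL² = 234
right sensor world pos = (6, 10); dR² = 226
sL = 200/234 = 100/117
sR = 200/226 = 100/113
mL = 1·sL + 0·sR = 100/117
mR = 1/2·sL + 1/2·sR = 11500/13221

100/117 100/113 100/117 11500/13221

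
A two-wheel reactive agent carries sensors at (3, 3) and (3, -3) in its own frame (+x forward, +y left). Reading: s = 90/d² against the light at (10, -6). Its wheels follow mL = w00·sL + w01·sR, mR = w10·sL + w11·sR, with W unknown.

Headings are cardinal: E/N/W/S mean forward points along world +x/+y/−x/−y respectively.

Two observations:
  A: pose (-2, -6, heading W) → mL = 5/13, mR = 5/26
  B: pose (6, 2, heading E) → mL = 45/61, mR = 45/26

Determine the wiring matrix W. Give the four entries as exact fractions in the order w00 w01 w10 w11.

obs A: pose=(-2,-6,W) → sL=5/13, sR=5/13, mL=5/13, mR=5/26
obs B: pose=(6,2,E) → sL=45/61, sR=45/13, mL=45/61, mR=45/26
sensor matrix S = [[5/13, 5/13], [45/61, 45/13]]; det S = 10800/10309
solve [mL_A; mL_B] = S·[w00; w01] and [mR_A; mR_B] = S·[w10; w11]:
  w00 = 1, w01 = 0, w10 = 0, w11 = 1/2

1 0 0 1/2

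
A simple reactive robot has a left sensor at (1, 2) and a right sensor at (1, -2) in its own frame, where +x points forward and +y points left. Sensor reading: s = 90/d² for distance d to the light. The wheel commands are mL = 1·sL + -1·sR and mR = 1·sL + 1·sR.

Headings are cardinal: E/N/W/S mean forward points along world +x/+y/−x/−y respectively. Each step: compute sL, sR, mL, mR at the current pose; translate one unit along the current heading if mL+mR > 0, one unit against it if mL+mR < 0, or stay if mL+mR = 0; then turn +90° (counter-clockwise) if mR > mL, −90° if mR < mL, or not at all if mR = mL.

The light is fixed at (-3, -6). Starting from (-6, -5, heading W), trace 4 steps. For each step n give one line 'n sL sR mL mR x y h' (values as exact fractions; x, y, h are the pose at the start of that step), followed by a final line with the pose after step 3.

0 90/17 18/5 144/85 756/85 -6 -5 W
1 45/2 5/2 20 25 -7 -5 S
2 90/13 90/13 0 180/13 -7 -6 E
3 45/13 45 -540/13 630/13 -6 -6 N
final -6 -5 W

n=0: pose=(-6,-5,W); sL=90/17, sR=18/5; mL=144/85, mR=756/85; mL+mR=180/17 → advance +1; mR−mL=36/5 → turn +1·90°
n=1: pose=(-7,-5,S); sL=45/2, sR=5/2; mL=20, mR=25; mL+mR=45 → advance +1; mR−mL=5 → turn +1·90°
n=2: pose=(-7,-6,E); sL=90/13, sR=90/13; mL=0, mR=180/13; mL+mR=180/13 → advance +1; mR−mL=180/13 → turn +1·90°
n=3: pose=(-6,-6,N); sL=45/13, sR=45; mL=-540/13, mR=630/13; mL+mR=90/13 → advance +1; mR−mL=90 → turn +1·90°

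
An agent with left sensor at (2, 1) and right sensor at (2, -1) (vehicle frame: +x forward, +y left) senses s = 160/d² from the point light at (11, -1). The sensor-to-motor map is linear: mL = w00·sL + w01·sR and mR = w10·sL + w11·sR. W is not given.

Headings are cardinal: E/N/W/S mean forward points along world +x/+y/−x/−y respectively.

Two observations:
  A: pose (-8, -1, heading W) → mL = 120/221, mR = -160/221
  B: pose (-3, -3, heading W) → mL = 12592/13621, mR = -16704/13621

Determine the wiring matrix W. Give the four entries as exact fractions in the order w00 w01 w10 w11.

obs A: pose=(-8,-1,W) → sL=80/221, sR=80/221, mL=120/221, mR=-160/221
obs B: pose=(-3,-3,W) → sL=32/53, sR=160/257, mL=12592/13621, mR=-16704/13621
sensor matrix S = [[80/221, 80/221], [32/53, 160/257]]; det S = 20480/3010241
solve [mL_A; mL_B] = S·[w00; w01] and [mR_A; mR_B] = S·[w10; w11]:
  w00 = 1/2, w01 = 1, w10 = -1, w11 = -1

1/2 1 -1 -1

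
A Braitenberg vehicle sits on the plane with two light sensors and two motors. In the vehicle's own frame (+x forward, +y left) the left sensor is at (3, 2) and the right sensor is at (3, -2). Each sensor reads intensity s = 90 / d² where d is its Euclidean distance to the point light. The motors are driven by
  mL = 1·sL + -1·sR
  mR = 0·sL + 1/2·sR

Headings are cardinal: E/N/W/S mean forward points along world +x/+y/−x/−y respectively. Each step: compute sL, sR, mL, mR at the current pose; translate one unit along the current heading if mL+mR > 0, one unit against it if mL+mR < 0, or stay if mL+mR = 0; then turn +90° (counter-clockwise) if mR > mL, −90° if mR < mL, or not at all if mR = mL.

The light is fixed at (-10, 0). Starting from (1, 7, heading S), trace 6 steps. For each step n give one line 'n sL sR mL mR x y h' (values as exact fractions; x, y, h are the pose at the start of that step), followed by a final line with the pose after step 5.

0 18/37 90/97 -1584/3589 45/97 1 7 S
1 9/26 45/106 -54/689 45/212 1 6 E
2 90/181 90/277 8640/50137 45/277 2 6 N
3 5/17 9/25 -28/425 9/50 2 7 E
4 90/221 18/65 144/1105 9/65 3 7 N
5 45/68 9/20 18/85 9/40 3 8 W
final 2 8 S

n=0: pose=(1,7,S); sL=18/37, sR=90/97; mL=-1584/3589, mR=45/97; mL+mR=81/3589 → advance +1; mR−mL=3249/3589 → turn +1·90°
n=1: pose=(1,6,E); sL=9/26, sR=45/106; mL=-54/689, mR=45/212; mL+mR=369/2756 → advance +1; mR−mL=801/2756 → turn +1·90°
n=2: pose=(2,6,N); sL=90/181, sR=90/277; mL=8640/50137, mR=45/277; mL+mR=16785/50137 → advance +1; mR−mL=-495/50137 → turn -1·90°
n=3: pose=(2,7,E); sL=5/17, sR=9/25; mL=-28/425, mR=9/50; mL+mR=97/850 → advance +1; mR−mL=209/850 → turn +1·90°
n=4: pose=(3,7,N); sL=90/221, sR=18/65; mL=144/1105, mR=9/65; mL+mR=297/1105 → advance +1; mR−mL=9/1105 → turn +1·90°
n=5: pose=(3,8,W); sL=45/68, sR=9/20; mL=18/85, mR=9/40; mL+mR=297/680 → advance +1; mR−mL=9/680 → turn +1·90°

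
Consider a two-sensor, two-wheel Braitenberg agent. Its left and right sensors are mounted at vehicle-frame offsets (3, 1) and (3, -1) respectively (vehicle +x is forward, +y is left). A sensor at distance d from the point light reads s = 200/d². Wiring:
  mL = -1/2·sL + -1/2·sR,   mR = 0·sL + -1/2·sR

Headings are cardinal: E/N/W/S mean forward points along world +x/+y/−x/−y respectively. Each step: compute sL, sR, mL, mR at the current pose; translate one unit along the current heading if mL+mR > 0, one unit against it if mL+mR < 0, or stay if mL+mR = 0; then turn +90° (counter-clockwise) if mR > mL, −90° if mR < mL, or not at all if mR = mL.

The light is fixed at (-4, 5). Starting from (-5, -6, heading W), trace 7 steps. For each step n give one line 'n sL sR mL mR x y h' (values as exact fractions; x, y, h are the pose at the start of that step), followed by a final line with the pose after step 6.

n=0: pose=(-5,-6,W); sL=5/4, sR=50/29; mL=-345/232, mR=-25/29; mL+mR=-545/232 → advance -1; mR−mL=5/8 → turn +1·90°
n=1: pose=(-4,-6,S); sL=200/197, sR=200/197; mL=-200/197, mR=-100/197; mL+mR=-300/197 → advance -1; mR−mL=100/197 → turn +1·90°
n=2: pose=(-4,-5,E); sL=20/9, sR=20/13; mL=-220/117, mR=-10/13; mL+mR=-310/117 → advance -1; mR−mL=10/9 → turn +1·90°
n=3: pose=(-5,-5,N); sL=200/53, sR=200/49; mL=-10200/2597, mR=-100/49; mL+mR=-15500/2597 → advance -1; mR−mL=100/53 → turn +1·90°
n=4: pose=(-5,-6,W); sL=5/4, sR=50/29; mL=-345/232, mR=-25/29; mL+mR=-545/232 → advance -1; mR−mL=5/8 → turn +1·90°
n=5: pose=(-4,-6,S); sL=200/197, sR=200/197; mL=-200/197, mR=-100/197; mL+mR=-300/197 → advance -1; mR−mL=100/197 → turn +1·90°
n=6: pose=(-4,-5,E); sL=20/9, sR=20/13; mL=-220/117, mR=-10/13; mL+mR=-310/117 → advance -1; mR−mL=10/9 → turn +1·90°

0 5/4 50/29 -345/232 -25/29 -5 -6 W
1 200/197 200/197 -200/197 -100/197 -4 -6 S
2 20/9 20/13 -220/117 -10/13 -4 -5 E
3 200/53 200/49 -10200/2597 -100/49 -5 -5 N
4 5/4 50/29 -345/232 -25/29 -5 -6 W
5 200/197 200/197 -200/197 -100/197 -4 -6 S
6 20/9 20/13 -220/117 -10/13 -4 -5 E
final -5 -5 N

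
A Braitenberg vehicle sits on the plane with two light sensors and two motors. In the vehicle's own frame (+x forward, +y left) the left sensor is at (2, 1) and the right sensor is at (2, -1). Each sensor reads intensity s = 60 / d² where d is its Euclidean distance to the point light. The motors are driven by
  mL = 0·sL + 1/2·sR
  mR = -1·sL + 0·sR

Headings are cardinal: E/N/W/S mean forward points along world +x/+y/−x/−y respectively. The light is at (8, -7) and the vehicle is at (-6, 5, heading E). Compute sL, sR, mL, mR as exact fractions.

60/313 12/53 6/53 -60/313

left sensor world pos  = (-4, 6); dL² = 313
right sensor world pos = (-4, 4); dR² = 265
sL = 60/313 = 60/313
sR = 60/265 = 12/53
mL = 0·sL + 1/2·sR = 6/53
mR = -1·sL + 0·sR = -60/313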